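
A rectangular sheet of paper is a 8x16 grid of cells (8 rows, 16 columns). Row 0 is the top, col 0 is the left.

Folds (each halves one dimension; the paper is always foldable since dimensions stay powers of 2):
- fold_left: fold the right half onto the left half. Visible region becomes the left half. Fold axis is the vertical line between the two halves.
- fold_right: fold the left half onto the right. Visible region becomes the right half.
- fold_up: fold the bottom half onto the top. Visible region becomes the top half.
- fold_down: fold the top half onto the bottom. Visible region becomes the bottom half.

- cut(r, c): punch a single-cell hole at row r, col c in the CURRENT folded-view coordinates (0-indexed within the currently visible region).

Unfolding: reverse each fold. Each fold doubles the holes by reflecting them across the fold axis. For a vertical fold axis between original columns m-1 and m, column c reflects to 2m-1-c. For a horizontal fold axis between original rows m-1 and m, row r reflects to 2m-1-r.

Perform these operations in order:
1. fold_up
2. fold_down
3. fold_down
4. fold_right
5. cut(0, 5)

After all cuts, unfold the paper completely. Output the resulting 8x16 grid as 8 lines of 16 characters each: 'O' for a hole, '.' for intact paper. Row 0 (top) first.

Op 1 fold_up: fold axis h@4; visible region now rows[0,4) x cols[0,16) = 4x16
Op 2 fold_down: fold axis h@2; visible region now rows[2,4) x cols[0,16) = 2x16
Op 3 fold_down: fold axis h@3; visible region now rows[3,4) x cols[0,16) = 1x16
Op 4 fold_right: fold axis v@8; visible region now rows[3,4) x cols[8,16) = 1x8
Op 5 cut(0, 5): punch at orig (3,13); cuts so far [(3, 13)]; region rows[3,4) x cols[8,16) = 1x8
Unfold 1 (reflect across v@8): 2 holes -> [(3, 2), (3, 13)]
Unfold 2 (reflect across h@3): 4 holes -> [(2, 2), (2, 13), (3, 2), (3, 13)]
Unfold 3 (reflect across h@2): 8 holes -> [(0, 2), (0, 13), (1, 2), (1, 13), (2, 2), (2, 13), (3, 2), (3, 13)]
Unfold 4 (reflect across h@4): 16 holes -> [(0, 2), (0, 13), (1, 2), (1, 13), (2, 2), (2, 13), (3, 2), (3, 13), (4, 2), (4, 13), (5, 2), (5, 13), (6, 2), (6, 13), (7, 2), (7, 13)]

Answer: ..O..........O..
..O..........O..
..O..........O..
..O..........O..
..O..........O..
..O..........O..
..O..........O..
..O..........O..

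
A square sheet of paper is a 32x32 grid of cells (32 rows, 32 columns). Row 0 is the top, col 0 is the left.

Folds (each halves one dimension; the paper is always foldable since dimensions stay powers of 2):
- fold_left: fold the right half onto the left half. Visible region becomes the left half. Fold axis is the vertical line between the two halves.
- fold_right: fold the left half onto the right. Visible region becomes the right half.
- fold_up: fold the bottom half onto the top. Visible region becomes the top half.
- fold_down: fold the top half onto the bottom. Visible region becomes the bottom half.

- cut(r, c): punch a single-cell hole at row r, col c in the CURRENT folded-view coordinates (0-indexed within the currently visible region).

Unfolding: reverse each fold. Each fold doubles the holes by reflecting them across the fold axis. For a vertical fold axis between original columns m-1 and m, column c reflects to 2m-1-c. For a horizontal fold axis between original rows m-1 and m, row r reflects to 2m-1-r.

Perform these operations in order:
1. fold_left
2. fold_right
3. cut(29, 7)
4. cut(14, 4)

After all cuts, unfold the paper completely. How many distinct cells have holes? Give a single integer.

Answer: 8

Derivation:
Op 1 fold_left: fold axis v@16; visible region now rows[0,32) x cols[0,16) = 32x16
Op 2 fold_right: fold axis v@8; visible region now rows[0,32) x cols[8,16) = 32x8
Op 3 cut(29, 7): punch at orig (29,15); cuts so far [(29, 15)]; region rows[0,32) x cols[8,16) = 32x8
Op 4 cut(14, 4): punch at orig (14,12); cuts so far [(14, 12), (29, 15)]; region rows[0,32) x cols[8,16) = 32x8
Unfold 1 (reflect across v@8): 4 holes -> [(14, 3), (14, 12), (29, 0), (29, 15)]
Unfold 2 (reflect across v@16): 8 holes -> [(14, 3), (14, 12), (14, 19), (14, 28), (29, 0), (29, 15), (29, 16), (29, 31)]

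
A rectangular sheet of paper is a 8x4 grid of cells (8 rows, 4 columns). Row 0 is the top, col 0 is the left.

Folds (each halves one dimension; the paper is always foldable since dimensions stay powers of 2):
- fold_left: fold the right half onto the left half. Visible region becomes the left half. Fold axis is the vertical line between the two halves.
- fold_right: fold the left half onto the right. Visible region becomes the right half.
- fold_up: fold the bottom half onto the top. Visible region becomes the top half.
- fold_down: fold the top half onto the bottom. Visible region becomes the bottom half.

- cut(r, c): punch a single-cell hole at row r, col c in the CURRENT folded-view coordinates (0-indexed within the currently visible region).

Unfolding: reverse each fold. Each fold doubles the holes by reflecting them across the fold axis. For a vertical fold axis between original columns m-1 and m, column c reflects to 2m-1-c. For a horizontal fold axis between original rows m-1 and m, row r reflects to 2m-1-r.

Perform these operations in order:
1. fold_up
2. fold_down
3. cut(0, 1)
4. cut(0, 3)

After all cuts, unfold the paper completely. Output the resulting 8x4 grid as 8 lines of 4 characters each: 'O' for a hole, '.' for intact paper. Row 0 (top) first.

Answer: ....
.O.O
.O.O
....
....
.O.O
.O.O
....

Derivation:
Op 1 fold_up: fold axis h@4; visible region now rows[0,4) x cols[0,4) = 4x4
Op 2 fold_down: fold axis h@2; visible region now rows[2,4) x cols[0,4) = 2x4
Op 3 cut(0, 1): punch at orig (2,1); cuts so far [(2, 1)]; region rows[2,4) x cols[0,4) = 2x4
Op 4 cut(0, 3): punch at orig (2,3); cuts so far [(2, 1), (2, 3)]; region rows[2,4) x cols[0,4) = 2x4
Unfold 1 (reflect across h@2): 4 holes -> [(1, 1), (1, 3), (2, 1), (2, 3)]
Unfold 2 (reflect across h@4): 8 holes -> [(1, 1), (1, 3), (2, 1), (2, 3), (5, 1), (5, 3), (6, 1), (6, 3)]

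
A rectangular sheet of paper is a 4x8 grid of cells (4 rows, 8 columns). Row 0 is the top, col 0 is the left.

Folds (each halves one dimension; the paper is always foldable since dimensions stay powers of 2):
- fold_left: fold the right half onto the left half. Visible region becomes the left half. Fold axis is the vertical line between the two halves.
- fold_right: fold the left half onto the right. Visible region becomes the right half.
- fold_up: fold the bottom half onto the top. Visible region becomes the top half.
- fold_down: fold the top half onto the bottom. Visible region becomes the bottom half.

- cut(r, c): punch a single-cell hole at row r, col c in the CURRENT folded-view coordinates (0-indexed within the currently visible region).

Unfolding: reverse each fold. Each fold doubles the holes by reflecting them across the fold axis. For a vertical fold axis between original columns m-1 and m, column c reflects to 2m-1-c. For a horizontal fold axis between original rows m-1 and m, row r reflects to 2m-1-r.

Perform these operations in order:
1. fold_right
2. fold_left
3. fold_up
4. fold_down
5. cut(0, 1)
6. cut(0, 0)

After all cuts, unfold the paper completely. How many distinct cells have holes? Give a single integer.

Answer: 32

Derivation:
Op 1 fold_right: fold axis v@4; visible region now rows[0,4) x cols[4,8) = 4x4
Op 2 fold_left: fold axis v@6; visible region now rows[0,4) x cols[4,6) = 4x2
Op 3 fold_up: fold axis h@2; visible region now rows[0,2) x cols[4,6) = 2x2
Op 4 fold_down: fold axis h@1; visible region now rows[1,2) x cols[4,6) = 1x2
Op 5 cut(0, 1): punch at orig (1,5); cuts so far [(1, 5)]; region rows[1,2) x cols[4,6) = 1x2
Op 6 cut(0, 0): punch at orig (1,4); cuts so far [(1, 4), (1, 5)]; region rows[1,2) x cols[4,6) = 1x2
Unfold 1 (reflect across h@1): 4 holes -> [(0, 4), (0, 5), (1, 4), (1, 5)]
Unfold 2 (reflect across h@2): 8 holes -> [(0, 4), (0, 5), (1, 4), (1, 5), (2, 4), (2, 5), (3, 4), (3, 5)]
Unfold 3 (reflect across v@6): 16 holes -> [(0, 4), (0, 5), (0, 6), (0, 7), (1, 4), (1, 5), (1, 6), (1, 7), (2, 4), (2, 5), (2, 6), (2, 7), (3, 4), (3, 5), (3, 6), (3, 7)]
Unfold 4 (reflect across v@4): 32 holes -> [(0, 0), (0, 1), (0, 2), (0, 3), (0, 4), (0, 5), (0, 6), (0, 7), (1, 0), (1, 1), (1, 2), (1, 3), (1, 4), (1, 5), (1, 6), (1, 7), (2, 0), (2, 1), (2, 2), (2, 3), (2, 4), (2, 5), (2, 6), (2, 7), (3, 0), (3, 1), (3, 2), (3, 3), (3, 4), (3, 5), (3, 6), (3, 7)]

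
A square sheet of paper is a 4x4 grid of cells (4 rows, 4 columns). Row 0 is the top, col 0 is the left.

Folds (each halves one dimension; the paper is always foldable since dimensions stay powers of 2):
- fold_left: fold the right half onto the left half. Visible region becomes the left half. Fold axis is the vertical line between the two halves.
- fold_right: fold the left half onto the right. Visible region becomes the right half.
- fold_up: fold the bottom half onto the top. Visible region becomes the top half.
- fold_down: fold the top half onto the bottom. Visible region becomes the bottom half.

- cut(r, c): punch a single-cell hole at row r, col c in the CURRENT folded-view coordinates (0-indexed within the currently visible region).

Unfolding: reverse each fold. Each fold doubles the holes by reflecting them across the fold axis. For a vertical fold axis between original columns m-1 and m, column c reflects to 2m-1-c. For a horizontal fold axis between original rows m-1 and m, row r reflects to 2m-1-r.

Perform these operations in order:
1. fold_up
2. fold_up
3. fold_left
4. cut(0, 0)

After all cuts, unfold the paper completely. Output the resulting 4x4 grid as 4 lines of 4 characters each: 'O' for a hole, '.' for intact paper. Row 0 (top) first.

Op 1 fold_up: fold axis h@2; visible region now rows[0,2) x cols[0,4) = 2x4
Op 2 fold_up: fold axis h@1; visible region now rows[0,1) x cols[0,4) = 1x4
Op 3 fold_left: fold axis v@2; visible region now rows[0,1) x cols[0,2) = 1x2
Op 4 cut(0, 0): punch at orig (0,0); cuts so far [(0, 0)]; region rows[0,1) x cols[0,2) = 1x2
Unfold 1 (reflect across v@2): 2 holes -> [(0, 0), (0, 3)]
Unfold 2 (reflect across h@1): 4 holes -> [(0, 0), (0, 3), (1, 0), (1, 3)]
Unfold 3 (reflect across h@2): 8 holes -> [(0, 0), (0, 3), (1, 0), (1, 3), (2, 0), (2, 3), (3, 0), (3, 3)]

Answer: O..O
O..O
O..O
O..O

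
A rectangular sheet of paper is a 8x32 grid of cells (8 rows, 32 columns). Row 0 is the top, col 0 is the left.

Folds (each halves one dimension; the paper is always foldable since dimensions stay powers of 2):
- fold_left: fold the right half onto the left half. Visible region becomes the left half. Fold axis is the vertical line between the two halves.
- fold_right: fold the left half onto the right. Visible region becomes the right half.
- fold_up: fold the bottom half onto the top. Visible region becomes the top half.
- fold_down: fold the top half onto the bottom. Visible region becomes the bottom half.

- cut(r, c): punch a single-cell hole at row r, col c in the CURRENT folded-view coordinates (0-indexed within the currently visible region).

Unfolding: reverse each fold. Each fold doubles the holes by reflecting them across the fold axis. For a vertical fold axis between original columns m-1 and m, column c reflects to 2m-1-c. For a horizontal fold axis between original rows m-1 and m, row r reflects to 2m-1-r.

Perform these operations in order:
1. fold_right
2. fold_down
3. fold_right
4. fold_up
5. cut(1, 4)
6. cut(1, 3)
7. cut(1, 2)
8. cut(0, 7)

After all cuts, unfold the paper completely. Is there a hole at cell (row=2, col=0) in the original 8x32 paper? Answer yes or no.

Op 1 fold_right: fold axis v@16; visible region now rows[0,8) x cols[16,32) = 8x16
Op 2 fold_down: fold axis h@4; visible region now rows[4,8) x cols[16,32) = 4x16
Op 3 fold_right: fold axis v@24; visible region now rows[4,8) x cols[24,32) = 4x8
Op 4 fold_up: fold axis h@6; visible region now rows[4,6) x cols[24,32) = 2x8
Op 5 cut(1, 4): punch at orig (5,28); cuts so far [(5, 28)]; region rows[4,6) x cols[24,32) = 2x8
Op 6 cut(1, 3): punch at orig (5,27); cuts so far [(5, 27), (5, 28)]; region rows[4,6) x cols[24,32) = 2x8
Op 7 cut(1, 2): punch at orig (5,26); cuts so far [(5, 26), (5, 27), (5, 28)]; region rows[4,6) x cols[24,32) = 2x8
Op 8 cut(0, 7): punch at orig (4,31); cuts so far [(4, 31), (5, 26), (5, 27), (5, 28)]; region rows[4,6) x cols[24,32) = 2x8
Unfold 1 (reflect across h@6): 8 holes -> [(4, 31), (5, 26), (5, 27), (5, 28), (6, 26), (6, 27), (6, 28), (7, 31)]
Unfold 2 (reflect across v@24): 16 holes -> [(4, 16), (4, 31), (5, 19), (5, 20), (5, 21), (5, 26), (5, 27), (5, 28), (6, 19), (6, 20), (6, 21), (6, 26), (6, 27), (6, 28), (7, 16), (7, 31)]
Unfold 3 (reflect across h@4): 32 holes -> [(0, 16), (0, 31), (1, 19), (1, 20), (1, 21), (1, 26), (1, 27), (1, 28), (2, 19), (2, 20), (2, 21), (2, 26), (2, 27), (2, 28), (3, 16), (3, 31), (4, 16), (4, 31), (5, 19), (5, 20), (5, 21), (5, 26), (5, 27), (5, 28), (6, 19), (6, 20), (6, 21), (6, 26), (6, 27), (6, 28), (7, 16), (7, 31)]
Unfold 4 (reflect across v@16): 64 holes -> [(0, 0), (0, 15), (0, 16), (0, 31), (1, 3), (1, 4), (1, 5), (1, 10), (1, 11), (1, 12), (1, 19), (1, 20), (1, 21), (1, 26), (1, 27), (1, 28), (2, 3), (2, 4), (2, 5), (2, 10), (2, 11), (2, 12), (2, 19), (2, 20), (2, 21), (2, 26), (2, 27), (2, 28), (3, 0), (3, 15), (3, 16), (3, 31), (4, 0), (4, 15), (4, 16), (4, 31), (5, 3), (5, 4), (5, 5), (5, 10), (5, 11), (5, 12), (5, 19), (5, 20), (5, 21), (5, 26), (5, 27), (5, 28), (6, 3), (6, 4), (6, 5), (6, 10), (6, 11), (6, 12), (6, 19), (6, 20), (6, 21), (6, 26), (6, 27), (6, 28), (7, 0), (7, 15), (7, 16), (7, 31)]
Holes: [(0, 0), (0, 15), (0, 16), (0, 31), (1, 3), (1, 4), (1, 5), (1, 10), (1, 11), (1, 12), (1, 19), (1, 20), (1, 21), (1, 26), (1, 27), (1, 28), (2, 3), (2, 4), (2, 5), (2, 10), (2, 11), (2, 12), (2, 19), (2, 20), (2, 21), (2, 26), (2, 27), (2, 28), (3, 0), (3, 15), (3, 16), (3, 31), (4, 0), (4, 15), (4, 16), (4, 31), (5, 3), (5, 4), (5, 5), (5, 10), (5, 11), (5, 12), (5, 19), (5, 20), (5, 21), (5, 26), (5, 27), (5, 28), (6, 3), (6, 4), (6, 5), (6, 10), (6, 11), (6, 12), (6, 19), (6, 20), (6, 21), (6, 26), (6, 27), (6, 28), (7, 0), (7, 15), (7, 16), (7, 31)]

Answer: no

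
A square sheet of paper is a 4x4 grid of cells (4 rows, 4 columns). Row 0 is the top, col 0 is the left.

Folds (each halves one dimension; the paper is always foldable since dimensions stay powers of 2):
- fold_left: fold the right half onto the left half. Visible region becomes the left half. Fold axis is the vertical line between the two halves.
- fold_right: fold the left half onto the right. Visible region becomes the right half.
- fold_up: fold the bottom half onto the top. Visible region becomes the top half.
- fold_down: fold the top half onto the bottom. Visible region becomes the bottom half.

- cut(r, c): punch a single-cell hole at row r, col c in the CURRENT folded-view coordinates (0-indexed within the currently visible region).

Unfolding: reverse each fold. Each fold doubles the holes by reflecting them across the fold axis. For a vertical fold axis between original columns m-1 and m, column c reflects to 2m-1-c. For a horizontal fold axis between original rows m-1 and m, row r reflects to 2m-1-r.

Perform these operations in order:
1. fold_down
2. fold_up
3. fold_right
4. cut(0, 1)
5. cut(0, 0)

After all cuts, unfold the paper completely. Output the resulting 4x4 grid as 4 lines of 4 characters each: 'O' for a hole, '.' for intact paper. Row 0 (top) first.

Op 1 fold_down: fold axis h@2; visible region now rows[2,4) x cols[0,4) = 2x4
Op 2 fold_up: fold axis h@3; visible region now rows[2,3) x cols[0,4) = 1x4
Op 3 fold_right: fold axis v@2; visible region now rows[2,3) x cols[2,4) = 1x2
Op 4 cut(0, 1): punch at orig (2,3); cuts so far [(2, 3)]; region rows[2,3) x cols[2,4) = 1x2
Op 5 cut(0, 0): punch at orig (2,2); cuts so far [(2, 2), (2, 3)]; region rows[2,3) x cols[2,4) = 1x2
Unfold 1 (reflect across v@2): 4 holes -> [(2, 0), (2, 1), (2, 2), (2, 3)]
Unfold 2 (reflect across h@3): 8 holes -> [(2, 0), (2, 1), (2, 2), (2, 3), (3, 0), (3, 1), (3, 2), (3, 3)]
Unfold 3 (reflect across h@2): 16 holes -> [(0, 0), (0, 1), (0, 2), (0, 3), (1, 0), (1, 1), (1, 2), (1, 3), (2, 0), (2, 1), (2, 2), (2, 3), (3, 0), (3, 1), (3, 2), (3, 3)]

Answer: OOOO
OOOO
OOOO
OOOO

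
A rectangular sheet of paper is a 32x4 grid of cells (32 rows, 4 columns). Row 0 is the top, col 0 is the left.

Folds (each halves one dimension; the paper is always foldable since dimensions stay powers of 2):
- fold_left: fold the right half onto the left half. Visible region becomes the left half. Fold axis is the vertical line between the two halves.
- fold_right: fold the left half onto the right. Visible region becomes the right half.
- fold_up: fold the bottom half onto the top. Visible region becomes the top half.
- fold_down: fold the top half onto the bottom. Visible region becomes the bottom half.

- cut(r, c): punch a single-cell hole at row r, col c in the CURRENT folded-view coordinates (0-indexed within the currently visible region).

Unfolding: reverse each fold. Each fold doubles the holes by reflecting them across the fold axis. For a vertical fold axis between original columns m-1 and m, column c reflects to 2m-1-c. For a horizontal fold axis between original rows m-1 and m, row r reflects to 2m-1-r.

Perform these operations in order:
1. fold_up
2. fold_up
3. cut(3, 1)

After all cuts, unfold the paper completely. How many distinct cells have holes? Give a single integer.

Op 1 fold_up: fold axis h@16; visible region now rows[0,16) x cols[0,4) = 16x4
Op 2 fold_up: fold axis h@8; visible region now rows[0,8) x cols[0,4) = 8x4
Op 3 cut(3, 1): punch at orig (3,1); cuts so far [(3, 1)]; region rows[0,8) x cols[0,4) = 8x4
Unfold 1 (reflect across h@8): 2 holes -> [(3, 1), (12, 1)]
Unfold 2 (reflect across h@16): 4 holes -> [(3, 1), (12, 1), (19, 1), (28, 1)]

Answer: 4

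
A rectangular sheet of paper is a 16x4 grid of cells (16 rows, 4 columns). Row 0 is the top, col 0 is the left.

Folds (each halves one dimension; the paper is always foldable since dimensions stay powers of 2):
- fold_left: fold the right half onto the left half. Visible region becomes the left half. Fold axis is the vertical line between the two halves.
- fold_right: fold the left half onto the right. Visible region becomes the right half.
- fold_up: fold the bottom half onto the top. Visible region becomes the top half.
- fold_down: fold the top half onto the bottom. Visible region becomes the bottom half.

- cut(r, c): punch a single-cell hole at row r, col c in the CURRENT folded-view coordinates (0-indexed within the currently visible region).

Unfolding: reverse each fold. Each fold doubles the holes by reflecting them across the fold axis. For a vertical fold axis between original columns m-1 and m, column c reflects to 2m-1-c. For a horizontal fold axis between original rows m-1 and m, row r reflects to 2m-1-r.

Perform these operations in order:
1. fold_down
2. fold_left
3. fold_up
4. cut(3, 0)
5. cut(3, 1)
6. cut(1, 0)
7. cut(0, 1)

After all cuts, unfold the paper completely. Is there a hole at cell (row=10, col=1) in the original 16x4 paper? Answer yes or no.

Answer: no

Derivation:
Op 1 fold_down: fold axis h@8; visible region now rows[8,16) x cols[0,4) = 8x4
Op 2 fold_left: fold axis v@2; visible region now rows[8,16) x cols[0,2) = 8x2
Op 3 fold_up: fold axis h@12; visible region now rows[8,12) x cols[0,2) = 4x2
Op 4 cut(3, 0): punch at orig (11,0); cuts so far [(11, 0)]; region rows[8,12) x cols[0,2) = 4x2
Op 5 cut(3, 1): punch at orig (11,1); cuts so far [(11, 0), (11, 1)]; region rows[8,12) x cols[0,2) = 4x2
Op 6 cut(1, 0): punch at orig (9,0); cuts so far [(9, 0), (11, 0), (11, 1)]; region rows[8,12) x cols[0,2) = 4x2
Op 7 cut(0, 1): punch at orig (8,1); cuts so far [(8, 1), (9, 0), (11, 0), (11, 1)]; region rows[8,12) x cols[0,2) = 4x2
Unfold 1 (reflect across h@12): 8 holes -> [(8, 1), (9, 0), (11, 0), (11, 1), (12, 0), (12, 1), (14, 0), (15, 1)]
Unfold 2 (reflect across v@2): 16 holes -> [(8, 1), (8, 2), (9, 0), (9, 3), (11, 0), (11, 1), (11, 2), (11, 3), (12, 0), (12, 1), (12, 2), (12, 3), (14, 0), (14, 3), (15, 1), (15, 2)]
Unfold 3 (reflect across h@8): 32 holes -> [(0, 1), (0, 2), (1, 0), (1, 3), (3, 0), (3, 1), (3, 2), (3, 3), (4, 0), (4, 1), (4, 2), (4, 3), (6, 0), (6, 3), (7, 1), (7, 2), (8, 1), (8, 2), (9, 0), (9, 3), (11, 0), (11, 1), (11, 2), (11, 3), (12, 0), (12, 1), (12, 2), (12, 3), (14, 0), (14, 3), (15, 1), (15, 2)]
Holes: [(0, 1), (0, 2), (1, 0), (1, 3), (3, 0), (3, 1), (3, 2), (3, 3), (4, 0), (4, 1), (4, 2), (4, 3), (6, 0), (6, 3), (7, 1), (7, 2), (8, 1), (8, 2), (9, 0), (9, 3), (11, 0), (11, 1), (11, 2), (11, 3), (12, 0), (12, 1), (12, 2), (12, 3), (14, 0), (14, 3), (15, 1), (15, 2)]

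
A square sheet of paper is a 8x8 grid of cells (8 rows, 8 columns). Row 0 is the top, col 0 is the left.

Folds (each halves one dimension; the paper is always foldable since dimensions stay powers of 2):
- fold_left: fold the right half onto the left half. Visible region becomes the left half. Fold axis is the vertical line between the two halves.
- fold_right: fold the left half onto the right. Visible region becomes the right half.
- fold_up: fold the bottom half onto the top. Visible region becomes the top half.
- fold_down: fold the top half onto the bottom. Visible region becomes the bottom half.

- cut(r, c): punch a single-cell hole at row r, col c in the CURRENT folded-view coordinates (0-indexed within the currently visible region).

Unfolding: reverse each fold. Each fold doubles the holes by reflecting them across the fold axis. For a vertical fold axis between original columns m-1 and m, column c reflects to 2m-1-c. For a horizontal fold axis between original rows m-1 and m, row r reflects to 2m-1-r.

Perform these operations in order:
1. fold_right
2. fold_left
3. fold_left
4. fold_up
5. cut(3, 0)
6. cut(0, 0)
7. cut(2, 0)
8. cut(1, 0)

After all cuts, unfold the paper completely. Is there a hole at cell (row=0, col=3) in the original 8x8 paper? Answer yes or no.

Answer: yes

Derivation:
Op 1 fold_right: fold axis v@4; visible region now rows[0,8) x cols[4,8) = 8x4
Op 2 fold_left: fold axis v@6; visible region now rows[0,8) x cols[4,6) = 8x2
Op 3 fold_left: fold axis v@5; visible region now rows[0,8) x cols[4,5) = 8x1
Op 4 fold_up: fold axis h@4; visible region now rows[0,4) x cols[4,5) = 4x1
Op 5 cut(3, 0): punch at orig (3,4); cuts so far [(3, 4)]; region rows[0,4) x cols[4,5) = 4x1
Op 6 cut(0, 0): punch at orig (0,4); cuts so far [(0, 4), (3, 4)]; region rows[0,4) x cols[4,5) = 4x1
Op 7 cut(2, 0): punch at orig (2,4); cuts so far [(0, 4), (2, 4), (3, 4)]; region rows[0,4) x cols[4,5) = 4x1
Op 8 cut(1, 0): punch at orig (1,4); cuts so far [(0, 4), (1, 4), (2, 4), (3, 4)]; region rows[0,4) x cols[4,5) = 4x1
Unfold 1 (reflect across h@4): 8 holes -> [(0, 4), (1, 4), (2, 4), (3, 4), (4, 4), (5, 4), (6, 4), (7, 4)]
Unfold 2 (reflect across v@5): 16 holes -> [(0, 4), (0, 5), (1, 4), (1, 5), (2, 4), (2, 5), (3, 4), (3, 5), (4, 4), (4, 5), (5, 4), (5, 5), (6, 4), (6, 5), (7, 4), (7, 5)]
Unfold 3 (reflect across v@6): 32 holes -> [(0, 4), (0, 5), (0, 6), (0, 7), (1, 4), (1, 5), (1, 6), (1, 7), (2, 4), (2, 5), (2, 6), (2, 7), (3, 4), (3, 5), (3, 6), (3, 7), (4, 4), (4, 5), (4, 6), (4, 7), (5, 4), (5, 5), (5, 6), (5, 7), (6, 4), (6, 5), (6, 6), (6, 7), (7, 4), (7, 5), (7, 6), (7, 7)]
Unfold 4 (reflect across v@4): 64 holes -> [(0, 0), (0, 1), (0, 2), (0, 3), (0, 4), (0, 5), (0, 6), (0, 7), (1, 0), (1, 1), (1, 2), (1, 3), (1, 4), (1, 5), (1, 6), (1, 7), (2, 0), (2, 1), (2, 2), (2, 3), (2, 4), (2, 5), (2, 6), (2, 7), (3, 0), (3, 1), (3, 2), (3, 3), (3, 4), (3, 5), (3, 6), (3, 7), (4, 0), (4, 1), (4, 2), (4, 3), (4, 4), (4, 5), (4, 6), (4, 7), (5, 0), (5, 1), (5, 2), (5, 3), (5, 4), (5, 5), (5, 6), (5, 7), (6, 0), (6, 1), (6, 2), (6, 3), (6, 4), (6, 5), (6, 6), (6, 7), (7, 0), (7, 1), (7, 2), (7, 3), (7, 4), (7, 5), (7, 6), (7, 7)]
Holes: [(0, 0), (0, 1), (0, 2), (0, 3), (0, 4), (0, 5), (0, 6), (0, 7), (1, 0), (1, 1), (1, 2), (1, 3), (1, 4), (1, 5), (1, 6), (1, 7), (2, 0), (2, 1), (2, 2), (2, 3), (2, 4), (2, 5), (2, 6), (2, 7), (3, 0), (3, 1), (3, 2), (3, 3), (3, 4), (3, 5), (3, 6), (3, 7), (4, 0), (4, 1), (4, 2), (4, 3), (4, 4), (4, 5), (4, 6), (4, 7), (5, 0), (5, 1), (5, 2), (5, 3), (5, 4), (5, 5), (5, 6), (5, 7), (6, 0), (6, 1), (6, 2), (6, 3), (6, 4), (6, 5), (6, 6), (6, 7), (7, 0), (7, 1), (7, 2), (7, 3), (7, 4), (7, 5), (7, 6), (7, 7)]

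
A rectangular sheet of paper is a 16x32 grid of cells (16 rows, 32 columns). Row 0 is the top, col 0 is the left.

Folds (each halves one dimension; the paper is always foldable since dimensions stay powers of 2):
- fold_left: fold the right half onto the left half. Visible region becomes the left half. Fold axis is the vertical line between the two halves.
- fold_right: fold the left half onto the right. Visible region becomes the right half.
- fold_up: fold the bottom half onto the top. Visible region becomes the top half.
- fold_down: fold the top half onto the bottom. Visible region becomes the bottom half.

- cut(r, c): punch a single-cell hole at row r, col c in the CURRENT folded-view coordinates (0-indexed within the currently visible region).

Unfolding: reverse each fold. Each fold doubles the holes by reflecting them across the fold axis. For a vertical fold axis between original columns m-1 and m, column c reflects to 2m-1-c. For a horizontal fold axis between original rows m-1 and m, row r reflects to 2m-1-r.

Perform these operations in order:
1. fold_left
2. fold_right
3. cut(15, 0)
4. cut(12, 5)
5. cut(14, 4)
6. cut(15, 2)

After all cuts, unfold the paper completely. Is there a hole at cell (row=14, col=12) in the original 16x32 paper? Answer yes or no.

Op 1 fold_left: fold axis v@16; visible region now rows[0,16) x cols[0,16) = 16x16
Op 2 fold_right: fold axis v@8; visible region now rows[0,16) x cols[8,16) = 16x8
Op 3 cut(15, 0): punch at orig (15,8); cuts so far [(15, 8)]; region rows[0,16) x cols[8,16) = 16x8
Op 4 cut(12, 5): punch at orig (12,13); cuts so far [(12, 13), (15, 8)]; region rows[0,16) x cols[8,16) = 16x8
Op 5 cut(14, 4): punch at orig (14,12); cuts so far [(12, 13), (14, 12), (15, 8)]; region rows[0,16) x cols[8,16) = 16x8
Op 6 cut(15, 2): punch at orig (15,10); cuts so far [(12, 13), (14, 12), (15, 8), (15, 10)]; region rows[0,16) x cols[8,16) = 16x8
Unfold 1 (reflect across v@8): 8 holes -> [(12, 2), (12, 13), (14, 3), (14, 12), (15, 5), (15, 7), (15, 8), (15, 10)]
Unfold 2 (reflect across v@16): 16 holes -> [(12, 2), (12, 13), (12, 18), (12, 29), (14, 3), (14, 12), (14, 19), (14, 28), (15, 5), (15, 7), (15, 8), (15, 10), (15, 21), (15, 23), (15, 24), (15, 26)]
Holes: [(12, 2), (12, 13), (12, 18), (12, 29), (14, 3), (14, 12), (14, 19), (14, 28), (15, 5), (15, 7), (15, 8), (15, 10), (15, 21), (15, 23), (15, 24), (15, 26)]

Answer: yes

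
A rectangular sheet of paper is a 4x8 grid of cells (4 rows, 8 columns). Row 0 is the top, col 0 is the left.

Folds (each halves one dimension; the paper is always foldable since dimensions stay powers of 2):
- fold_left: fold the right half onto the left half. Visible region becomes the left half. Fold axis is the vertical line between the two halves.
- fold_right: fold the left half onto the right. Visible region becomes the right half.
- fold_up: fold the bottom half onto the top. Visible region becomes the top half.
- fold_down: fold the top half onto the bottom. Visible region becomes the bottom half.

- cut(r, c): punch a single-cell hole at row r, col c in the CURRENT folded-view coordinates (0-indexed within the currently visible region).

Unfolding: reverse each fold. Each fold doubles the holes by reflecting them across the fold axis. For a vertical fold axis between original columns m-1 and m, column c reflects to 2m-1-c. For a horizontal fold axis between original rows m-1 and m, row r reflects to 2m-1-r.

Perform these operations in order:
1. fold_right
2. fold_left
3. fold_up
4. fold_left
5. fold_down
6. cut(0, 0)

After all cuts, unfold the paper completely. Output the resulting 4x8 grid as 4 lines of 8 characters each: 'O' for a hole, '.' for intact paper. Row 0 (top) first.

Op 1 fold_right: fold axis v@4; visible region now rows[0,4) x cols[4,8) = 4x4
Op 2 fold_left: fold axis v@6; visible region now rows[0,4) x cols[4,6) = 4x2
Op 3 fold_up: fold axis h@2; visible region now rows[0,2) x cols[4,6) = 2x2
Op 4 fold_left: fold axis v@5; visible region now rows[0,2) x cols[4,5) = 2x1
Op 5 fold_down: fold axis h@1; visible region now rows[1,2) x cols[4,5) = 1x1
Op 6 cut(0, 0): punch at orig (1,4); cuts so far [(1, 4)]; region rows[1,2) x cols[4,5) = 1x1
Unfold 1 (reflect across h@1): 2 holes -> [(0, 4), (1, 4)]
Unfold 2 (reflect across v@5): 4 holes -> [(0, 4), (0, 5), (1, 4), (1, 5)]
Unfold 3 (reflect across h@2): 8 holes -> [(0, 4), (0, 5), (1, 4), (1, 5), (2, 4), (2, 5), (3, 4), (3, 5)]
Unfold 4 (reflect across v@6): 16 holes -> [(0, 4), (0, 5), (0, 6), (0, 7), (1, 4), (1, 5), (1, 6), (1, 7), (2, 4), (2, 5), (2, 6), (2, 7), (3, 4), (3, 5), (3, 6), (3, 7)]
Unfold 5 (reflect across v@4): 32 holes -> [(0, 0), (0, 1), (0, 2), (0, 3), (0, 4), (0, 5), (0, 6), (0, 7), (1, 0), (1, 1), (1, 2), (1, 3), (1, 4), (1, 5), (1, 6), (1, 7), (2, 0), (2, 1), (2, 2), (2, 3), (2, 4), (2, 5), (2, 6), (2, 7), (3, 0), (3, 1), (3, 2), (3, 3), (3, 4), (3, 5), (3, 6), (3, 7)]

Answer: OOOOOOOO
OOOOOOOO
OOOOOOOO
OOOOOOOO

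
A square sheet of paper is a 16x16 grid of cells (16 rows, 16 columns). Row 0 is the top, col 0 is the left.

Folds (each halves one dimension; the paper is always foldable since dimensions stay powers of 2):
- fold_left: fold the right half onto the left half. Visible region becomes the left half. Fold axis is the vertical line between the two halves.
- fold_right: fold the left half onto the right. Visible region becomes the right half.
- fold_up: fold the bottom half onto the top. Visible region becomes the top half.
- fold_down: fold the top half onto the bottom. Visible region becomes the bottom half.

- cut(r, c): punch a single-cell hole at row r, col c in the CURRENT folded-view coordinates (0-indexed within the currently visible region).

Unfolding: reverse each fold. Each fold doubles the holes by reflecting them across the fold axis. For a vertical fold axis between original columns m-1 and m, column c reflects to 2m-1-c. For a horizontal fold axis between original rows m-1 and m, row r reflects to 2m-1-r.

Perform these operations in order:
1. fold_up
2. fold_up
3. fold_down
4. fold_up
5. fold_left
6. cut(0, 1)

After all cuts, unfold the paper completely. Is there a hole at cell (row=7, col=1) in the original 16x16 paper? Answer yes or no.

Op 1 fold_up: fold axis h@8; visible region now rows[0,8) x cols[0,16) = 8x16
Op 2 fold_up: fold axis h@4; visible region now rows[0,4) x cols[0,16) = 4x16
Op 3 fold_down: fold axis h@2; visible region now rows[2,4) x cols[0,16) = 2x16
Op 4 fold_up: fold axis h@3; visible region now rows[2,3) x cols[0,16) = 1x16
Op 5 fold_left: fold axis v@8; visible region now rows[2,3) x cols[0,8) = 1x8
Op 6 cut(0, 1): punch at orig (2,1); cuts so far [(2, 1)]; region rows[2,3) x cols[0,8) = 1x8
Unfold 1 (reflect across v@8): 2 holes -> [(2, 1), (2, 14)]
Unfold 2 (reflect across h@3): 4 holes -> [(2, 1), (2, 14), (3, 1), (3, 14)]
Unfold 3 (reflect across h@2): 8 holes -> [(0, 1), (0, 14), (1, 1), (1, 14), (2, 1), (2, 14), (3, 1), (3, 14)]
Unfold 4 (reflect across h@4): 16 holes -> [(0, 1), (0, 14), (1, 1), (1, 14), (2, 1), (2, 14), (3, 1), (3, 14), (4, 1), (4, 14), (5, 1), (5, 14), (6, 1), (6, 14), (7, 1), (7, 14)]
Unfold 5 (reflect across h@8): 32 holes -> [(0, 1), (0, 14), (1, 1), (1, 14), (2, 1), (2, 14), (3, 1), (3, 14), (4, 1), (4, 14), (5, 1), (5, 14), (6, 1), (6, 14), (7, 1), (7, 14), (8, 1), (8, 14), (9, 1), (9, 14), (10, 1), (10, 14), (11, 1), (11, 14), (12, 1), (12, 14), (13, 1), (13, 14), (14, 1), (14, 14), (15, 1), (15, 14)]
Holes: [(0, 1), (0, 14), (1, 1), (1, 14), (2, 1), (2, 14), (3, 1), (3, 14), (4, 1), (4, 14), (5, 1), (5, 14), (6, 1), (6, 14), (7, 1), (7, 14), (8, 1), (8, 14), (9, 1), (9, 14), (10, 1), (10, 14), (11, 1), (11, 14), (12, 1), (12, 14), (13, 1), (13, 14), (14, 1), (14, 14), (15, 1), (15, 14)]

Answer: yes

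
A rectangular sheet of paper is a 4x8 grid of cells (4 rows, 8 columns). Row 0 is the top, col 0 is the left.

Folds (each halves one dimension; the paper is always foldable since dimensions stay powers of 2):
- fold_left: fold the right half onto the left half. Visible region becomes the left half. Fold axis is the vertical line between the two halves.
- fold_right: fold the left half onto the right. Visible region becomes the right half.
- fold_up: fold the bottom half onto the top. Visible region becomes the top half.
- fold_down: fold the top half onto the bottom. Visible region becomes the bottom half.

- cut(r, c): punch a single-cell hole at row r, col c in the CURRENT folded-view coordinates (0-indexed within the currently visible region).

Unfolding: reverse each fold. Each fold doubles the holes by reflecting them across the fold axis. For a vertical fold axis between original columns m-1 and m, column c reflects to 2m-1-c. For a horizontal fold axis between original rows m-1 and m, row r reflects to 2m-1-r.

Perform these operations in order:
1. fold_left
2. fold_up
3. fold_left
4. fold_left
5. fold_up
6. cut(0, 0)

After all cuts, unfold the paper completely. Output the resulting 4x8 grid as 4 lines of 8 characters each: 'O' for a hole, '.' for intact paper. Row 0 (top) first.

Answer: OOOOOOOO
OOOOOOOO
OOOOOOOO
OOOOOOOO

Derivation:
Op 1 fold_left: fold axis v@4; visible region now rows[0,4) x cols[0,4) = 4x4
Op 2 fold_up: fold axis h@2; visible region now rows[0,2) x cols[0,4) = 2x4
Op 3 fold_left: fold axis v@2; visible region now rows[0,2) x cols[0,2) = 2x2
Op 4 fold_left: fold axis v@1; visible region now rows[0,2) x cols[0,1) = 2x1
Op 5 fold_up: fold axis h@1; visible region now rows[0,1) x cols[0,1) = 1x1
Op 6 cut(0, 0): punch at orig (0,0); cuts so far [(0, 0)]; region rows[0,1) x cols[0,1) = 1x1
Unfold 1 (reflect across h@1): 2 holes -> [(0, 0), (1, 0)]
Unfold 2 (reflect across v@1): 4 holes -> [(0, 0), (0, 1), (1, 0), (1, 1)]
Unfold 3 (reflect across v@2): 8 holes -> [(0, 0), (0, 1), (0, 2), (0, 3), (1, 0), (1, 1), (1, 2), (1, 3)]
Unfold 4 (reflect across h@2): 16 holes -> [(0, 0), (0, 1), (0, 2), (0, 3), (1, 0), (1, 1), (1, 2), (1, 3), (2, 0), (2, 1), (2, 2), (2, 3), (3, 0), (3, 1), (3, 2), (3, 3)]
Unfold 5 (reflect across v@4): 32 holes -> [(0, 0), (0, 1), (0, 2), (0, 3), (0, 4), (0, 5), (0, 6), (0, 7), (1, 0), (1, 1), (1, 2), (1, 3), (1, 4), (1, 5), (1, 6), (1, 7), (2, 0), (2, 1), (2, 2), (2, 3), (2, 4), (2, 5), (2, 6), (2, 7), (3, 0), (3, 1), (3, 2), (3, 3), (3, 4), (3, 5), (3, 6), (3, 7)]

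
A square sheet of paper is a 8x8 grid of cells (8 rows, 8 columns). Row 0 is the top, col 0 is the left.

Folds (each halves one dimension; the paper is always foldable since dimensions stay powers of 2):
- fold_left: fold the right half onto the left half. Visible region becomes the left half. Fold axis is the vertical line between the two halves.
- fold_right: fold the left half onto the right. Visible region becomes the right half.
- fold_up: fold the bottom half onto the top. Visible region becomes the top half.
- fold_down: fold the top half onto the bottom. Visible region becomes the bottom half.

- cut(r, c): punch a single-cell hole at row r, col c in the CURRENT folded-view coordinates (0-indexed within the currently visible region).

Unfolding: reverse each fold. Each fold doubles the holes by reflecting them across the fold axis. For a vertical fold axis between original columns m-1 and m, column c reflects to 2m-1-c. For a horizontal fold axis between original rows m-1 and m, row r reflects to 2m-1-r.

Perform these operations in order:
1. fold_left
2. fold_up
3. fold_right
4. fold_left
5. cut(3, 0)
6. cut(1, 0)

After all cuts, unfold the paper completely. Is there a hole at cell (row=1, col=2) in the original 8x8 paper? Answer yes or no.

Op 1 fold_left: fold axis v@4; visible region now rows[0,8) x cols[0,4) = 8x4
Op 2 fold_up: fold axis h@4; visible region now rows[0,4) x cols[0,4) = 4x4
Op 3 fold_right: fold axis v@2; visible region now rows[0,4) x cols[2,4) = 4x2
Op 4 fold_left: fold axis v@3; visible region now rows[0,4) x cols[2,3) = 4x1
Op 5 cut(3, 0): punch at orig (3,2); cuts so far [(3, 2)]; region rows[0,4) x cols[2,3) = 4x1
Op 6 cut(1, 0): punch at orig (1,2); cuts so far [(1, 2), (3, 2)]; region rows[0,4) x cols[2,3) = 4x1
Unfold 1 (reflect across v@3): 4 holes -> [(1, 2), (1, 3), (3, 2), (3, 3)]
Unfold 2 (reflect across v@2): 8 holes -> [(1, 0), (1, 1), (1, 2), (1, 3), (3, 0), (3, 1), (3, 2), (3, 3)]
Unfold 3 (reflect across h@4): 16 holes -> [(1, 0), (1, 1), (1, 2), (1, 3), (3, 0), (3, 1), (3, 2), (3, 3), (4, 0), (4, 1), (4, 2), (4, 3), (6, 0), (6, 1), (6, 2), (6, 3)]
Unfold 4 (reflect across v@4): 32 holes -> [(1, 0), (1, 1), (1, 2), (1, 3), (1, 4), (1, 5), (1, 6), (1, 7), (3, 0), (3, 1), (3, 2), (3, 3), (3, 4), (3, 5), (3, 6), (3, 7), (4, 0), (4, 1), (4, 2), (4, 3), (4, 4), (4, 5), (4, 6), (4, 7), (6, 0), (6, 1), (6, 2), (6, 3), (6, 4), (6, 5), (6, 6), (6, 7)]
Holes: [(1, 0), (1, 1), (1, 2), (1, 3), (1, 4), (1, 5), (1, 6), (1, 7), (3, 0), (3, 1), (3, 2), (3, 3), (3, 4), (3, 5), (3, 6), (3, 7), (4, 0), (4, 1), (4, 2), (4, 3), (4, 4), (4, 5), (4, 6), (4, 7), (6, 0), (6, 1), (6, 2), (6, 3), (6, 4), (6, 5), (6, 6), (6, 7)]

Answer: yes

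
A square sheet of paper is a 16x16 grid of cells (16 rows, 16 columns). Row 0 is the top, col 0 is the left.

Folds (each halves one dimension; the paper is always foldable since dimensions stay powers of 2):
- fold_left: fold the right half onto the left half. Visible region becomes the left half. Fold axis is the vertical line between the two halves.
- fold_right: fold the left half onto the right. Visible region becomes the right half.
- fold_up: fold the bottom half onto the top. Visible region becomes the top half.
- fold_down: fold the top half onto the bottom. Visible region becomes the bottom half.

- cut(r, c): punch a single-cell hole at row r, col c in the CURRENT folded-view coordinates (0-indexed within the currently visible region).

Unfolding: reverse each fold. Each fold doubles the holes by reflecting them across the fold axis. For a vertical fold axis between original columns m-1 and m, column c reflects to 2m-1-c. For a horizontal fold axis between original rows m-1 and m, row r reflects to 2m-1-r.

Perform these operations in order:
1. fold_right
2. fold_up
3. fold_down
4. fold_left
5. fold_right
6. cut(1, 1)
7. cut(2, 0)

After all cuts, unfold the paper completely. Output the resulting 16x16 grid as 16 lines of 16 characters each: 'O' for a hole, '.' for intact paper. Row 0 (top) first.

Answer: ................
.OO..OO..OO..OO.
O..OO..OO..OO..O
................
................
O..OO..OO..OO..O
.OO..OO..OO..OO.
................
................
.OO..OO..OO..OO.
O..OO..OO..OO..O
................
................
O..OO..OO..OO..O
.OO..OO..OO..OO.
................

Derivation:
Op 1 fold_right: fold axis v@8; visible region now rows[0,16) x cols[8,16) = 16x8
Op 2 fold_up: fold axis h@8; visible region now rows[0,8) x cols[8,16) = 8x8
Op 3 fold_down: fold axis h@4; visible region now rows[4,8) x cols[8,16) = 4x8
Op 4 fold_left: fold axis v@12; visible region now rows[4,8) x cols[8,12) = 4x4
Op 5 fold_right: fold axis v@10; visible region now rows[4,8) x cols[10,12) = 4x2
Op 6 cut(1, 1): punch at orig (5,11); cuts so far [(5, 11)]; region rows[4,8) x cols[10,12) = 4x2
Op 7 cut(2, 0): punch at orig (6,10); cuts so far [(5, 11), (6, 10)]; region rows[4,8) x cols[10,12) = 4x2
Unfold 1 (reflect across v@10): 4 holes -> [(5, 8), (5, 11), (6, 9), (6, 10)]
Unfold 2 (reflect across v@12): 8 holes -> [(5, 8), (5, 11), (5, 12), (5, 15), (6, 9), (6, 10), (6, 13), (6, 14)]
Unfold 3 (reflect across h@4): 16 holes -> [(1, 9), (1, 10), (1, 13), (1, 14), (2, 8), (2, 11), (2, 12), (2, 15), (5, 8), (5, 11), (5, 12), (5, 15), (6, 9), (6, 10), (6, 13), (6, 14)]
Unfold 4 (reflect across h@8): 32 holes -> [(1, 9), (1, 10), (1, 13), (1, 14), (2, 8), (2, 11), (2, 12), (2, 15), (5, 8), (5, 11), (5, 12), (5, 15), (6, 9), (6, 10), (6, 13), (6, 14), (9, 9), (9, 10), (9, 13), (9, 14), (10, 8), (10, 11), (10, 12), (10, 15), (13, 8), (13, 11), (13, 12), (13, 15), (14, 9), (14, 10), (14, 13), (14, 14)]
Unfold 5 (reflect across v@8): 64 holes -> [(1, 1), (1, 2), (1, 5), (1, 6), (1, 9), (1, 10), (1, 13), (1, 14), (2, 0), (2, 3), (2, 4), (2, 7), (2, 8), (2, 11), (2, 12), (2, 15), (5, 0), (5, 3), (5, 4), (5, 7), (5, 8), (5, 11), (5, 12), (5, 15), (6, 1), (6, 2), (6, 5), (6, 6), (6, 9), (6, 10), (6, 13), (6, 14), (9, 1), (9, 2), (9, 5), (9, 6), (9, 9), (9, 10), (9, 13), (9, 14), (10, 0), (10, 3), (10, 4), (10, 7), (10, 8), (10, 11), (10, 12), (10, 15), (13, 0), (13, 3), (13, 4), (13, 7), (13, 8), (13, 11), (13, 12), (13, 15), (14, 1), (14, 2), (14, 5), (14, 6), (14, 9), (14, 10), (14, 13), (14, 14)]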